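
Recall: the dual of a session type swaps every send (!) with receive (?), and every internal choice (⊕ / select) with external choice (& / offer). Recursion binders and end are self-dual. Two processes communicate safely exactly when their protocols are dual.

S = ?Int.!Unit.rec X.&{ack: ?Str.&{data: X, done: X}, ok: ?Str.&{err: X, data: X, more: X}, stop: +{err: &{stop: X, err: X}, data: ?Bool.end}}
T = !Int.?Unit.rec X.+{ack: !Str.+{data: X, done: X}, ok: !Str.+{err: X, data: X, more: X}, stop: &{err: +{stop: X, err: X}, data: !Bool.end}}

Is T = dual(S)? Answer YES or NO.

YES

?Int vs !Int  ✓
  !Unit vs ?Unit  ✓
    rec X vs rec X  ✓ (rec unchanged)
      &{ack,ok,stop} vs +{ack,ok,stop}  ✓ label sets agree
        case ack:
          ?Str vs !Str  ✓
            &{data,done} vs +{data,done}  ✓ label sets agree
              case data:
                X vs X  ✓
              case done:
                X vs X  ✓
        case ok:
          ?Str vs !Str  ✓
            &{err,data,more} vs +{err,data,more}  ✓ label sets agree
              case err:
                X vs X  ✓
              case data:
                X vs X  ✓
              case more:
                X vs X  ✓
        case stop:
          +{err,data} vs &{err,data}  ✓ label sets agree
            case err:
              &{stop,err} vs +{stop,err}  ✓ label sets agree
                case stop:
                  X vs X  ✓
                case err:
                  X vs X  ✓
            case data:
              ?Bool vs !Bool  ✓
                end vs end  ✓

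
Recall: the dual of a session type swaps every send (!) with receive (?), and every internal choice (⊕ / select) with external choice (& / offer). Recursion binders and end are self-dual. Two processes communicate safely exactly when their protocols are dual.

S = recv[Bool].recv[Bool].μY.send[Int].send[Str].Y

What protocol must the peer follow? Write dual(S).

recv[Bool] → send[Bool]
  recv[Bool] → send[Bool]
    μY → μY  (rec unchanged)
      send[Int] → recv[Int]
        send[Str] → recv[Str]
          Y ↦ Y

send[Bool].send[Bool].μY.recv[Int].recv[Str].Y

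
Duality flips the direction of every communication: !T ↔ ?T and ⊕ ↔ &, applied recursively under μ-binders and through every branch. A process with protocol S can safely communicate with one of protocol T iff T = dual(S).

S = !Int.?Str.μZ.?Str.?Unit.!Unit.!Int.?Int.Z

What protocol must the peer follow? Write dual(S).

!Int = ?Int
  ?Str = !Str
    μZ = μZ  (binder kept)
      ?Str = !Str
        ?Unit = !Unit
          !Unit = ?Unit
            !Int = ?Int
              ?Int = !Int
                Z self-dual

?Int.!Str.μZ.!Str.!Unit.?Unit.?Int.!Int.Z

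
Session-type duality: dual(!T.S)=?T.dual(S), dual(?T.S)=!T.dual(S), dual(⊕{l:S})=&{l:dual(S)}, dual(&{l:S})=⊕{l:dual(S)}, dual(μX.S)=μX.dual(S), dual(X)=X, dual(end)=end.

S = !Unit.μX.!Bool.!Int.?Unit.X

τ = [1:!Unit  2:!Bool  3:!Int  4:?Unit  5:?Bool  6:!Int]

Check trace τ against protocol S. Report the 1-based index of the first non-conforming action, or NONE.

[1] !Unit  match  state: μX.…
[2] !Bool  match  state: !Int.?Unit.μX.…
[3] !Int  match  state: ?Unit.μX.…
[4] ?Unit  match  state: μX.…
[5] got ?Bool, protocol expects !Bool  ✗

5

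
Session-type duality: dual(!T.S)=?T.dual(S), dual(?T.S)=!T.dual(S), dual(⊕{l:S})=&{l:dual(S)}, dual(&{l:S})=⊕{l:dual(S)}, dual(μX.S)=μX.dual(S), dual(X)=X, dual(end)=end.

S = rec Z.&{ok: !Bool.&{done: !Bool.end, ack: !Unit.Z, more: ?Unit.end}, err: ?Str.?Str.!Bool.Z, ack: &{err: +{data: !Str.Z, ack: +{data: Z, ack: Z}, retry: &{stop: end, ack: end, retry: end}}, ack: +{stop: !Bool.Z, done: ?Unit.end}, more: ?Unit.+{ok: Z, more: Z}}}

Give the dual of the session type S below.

rec Z.+{ok: ?Bool.+{done: ?Bool.end, ack: ?Unit.Z, more: !Unit.end}, err: !Str.!Str.?Bool.Z, ack: +{err: &{data: ?Str.Z, ack: &{data: Z, ack: Z}, retry: +{stop: end, ack: end, retry: end}}, ack: &{stop: ?Bool.Z, done: !Unit.end}, more: !Unit.&{ok: Z, more: Z}}}

rec Z ↦ rec Z  (rec unchanged)
  &{ok,err,ack} ↦ +{ok,err,ack}  (&→⊕)
    [ok]
      !Bool ↦ ?Bool
        &{done,ack,more} ↦ +{done,ack,more}  (&→⊕)
          [done]
            !Bool ↦ ?Bool
              end ↦ end
          [ack]
            !Unit ↦ ?Unit
              Z ↦ Z
          [more]
            ?Unit ↦ !Unit
              end ↦ end
    [err]
      ?Str ↦ !Str
        ?Str ↦ !Str
          !Bool ↦ ?Bool
            Z ↦ Z
    [ack]
      &{err,ack,more} ↦ +{err,ack,more}  (&→⊕)
        [err]
          +{data,ack,retry} ↦ &{data,ack,retry}  (⊕→&)
            [data]
              !Str ↦ ?Str
                Z ↦ Z
            [ack]
              +{data,ack} ↦ &{data,ack}  (⊕→&)
                [data]
                  Z ↦ Z
                [ack]
                  Z ↦ Z
            [retry]
              &{stop,ack,retry} ↦ +{stop,ack,retry}  (&→⊕)
                [stop]
                  end ↦ end
                [ack]
                  end ↦ end
                [retry]
                  end ↦ end
        [ack]
          +{stop,done} ↦ &{stop,done}  (⊕→&)
            [stop]
              !Bool ↦ ?Bool
                Z ↦ Z
            [done]
              ?Unit ↦ !Unit
                end ↦ end
        [more]
          ?Unit ↦ !Unit
            +{ok,more} ↦ &{ok,more}  (⊕→&)
              [ok]
                Z ↦ Z
              [more]
                Z ↦ Z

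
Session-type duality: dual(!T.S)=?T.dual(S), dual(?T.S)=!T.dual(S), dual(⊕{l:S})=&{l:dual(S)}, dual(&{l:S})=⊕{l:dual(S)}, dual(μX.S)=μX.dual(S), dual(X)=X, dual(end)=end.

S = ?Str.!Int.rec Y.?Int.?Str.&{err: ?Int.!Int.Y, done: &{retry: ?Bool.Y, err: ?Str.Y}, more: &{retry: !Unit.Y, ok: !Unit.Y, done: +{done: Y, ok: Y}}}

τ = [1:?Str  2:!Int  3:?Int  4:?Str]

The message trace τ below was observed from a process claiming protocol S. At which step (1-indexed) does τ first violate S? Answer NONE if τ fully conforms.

step 1: ?Str  match  residual = !Int.rec Y.…
step 2: !Int  match  residual = rec Y.…
step 3: ?Int  match  residual = ?Str.&{err: ?Int.!Int.rec Y.…, done: &{retry: ?Bool.rec Y.…, err: ?Str.rec Y.…}, more: &{retry: !Unit.rec Y.…, ok: !Unit.rec Y.…, done: +{done: rec Y.…, ok: rec Y.…}}}
step 4: ?Str  match  residual = &{err: ?Int.!Int.rec Y.…, done: &{retry: ?Bool.rec Y.…, err: ?Str.rec Y.…}, more: &{retry: !Unit.rec Y.…, ok: !Unit.rec Y.…, done: +{done: rec Y.…, ok: rec Y.…}}}
τ conforms to S (length 4)

NONE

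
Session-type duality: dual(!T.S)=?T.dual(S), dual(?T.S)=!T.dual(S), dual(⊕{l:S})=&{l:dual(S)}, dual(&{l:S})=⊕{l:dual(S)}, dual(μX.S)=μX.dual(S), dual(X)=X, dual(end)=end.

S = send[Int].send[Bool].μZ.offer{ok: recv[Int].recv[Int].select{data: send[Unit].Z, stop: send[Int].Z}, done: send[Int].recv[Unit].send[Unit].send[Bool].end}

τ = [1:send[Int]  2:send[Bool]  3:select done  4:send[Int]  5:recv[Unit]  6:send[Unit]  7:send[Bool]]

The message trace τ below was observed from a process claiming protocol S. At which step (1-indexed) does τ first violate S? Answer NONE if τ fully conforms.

3

step 1: send[Int]  ok  now at send[Bool].μZ.…
step 2: send[Bool]  ok  now at μZ.…
step 3: got select done, protocol expects offer ok or offer done  ✗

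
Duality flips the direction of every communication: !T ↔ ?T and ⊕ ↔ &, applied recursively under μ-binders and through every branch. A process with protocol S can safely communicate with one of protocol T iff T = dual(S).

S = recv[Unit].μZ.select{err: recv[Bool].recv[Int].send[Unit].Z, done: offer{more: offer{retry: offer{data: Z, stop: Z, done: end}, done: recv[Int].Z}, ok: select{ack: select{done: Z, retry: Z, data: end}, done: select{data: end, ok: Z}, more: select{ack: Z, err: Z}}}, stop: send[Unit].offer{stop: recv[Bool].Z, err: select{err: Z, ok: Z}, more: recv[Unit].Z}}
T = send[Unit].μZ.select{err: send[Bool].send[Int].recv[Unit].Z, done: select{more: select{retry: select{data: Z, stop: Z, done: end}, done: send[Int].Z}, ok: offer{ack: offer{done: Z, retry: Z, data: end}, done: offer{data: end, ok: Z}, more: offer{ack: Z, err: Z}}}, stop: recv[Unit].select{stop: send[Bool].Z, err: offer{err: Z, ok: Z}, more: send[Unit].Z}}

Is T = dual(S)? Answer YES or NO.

NO

recv[Unit] vs send[Unit]  match
  μZ vs μZ  match (binder kept)
    select{err,done,stop} vs select{err,done,stop}  ✗ choice polarity not flipped — not dual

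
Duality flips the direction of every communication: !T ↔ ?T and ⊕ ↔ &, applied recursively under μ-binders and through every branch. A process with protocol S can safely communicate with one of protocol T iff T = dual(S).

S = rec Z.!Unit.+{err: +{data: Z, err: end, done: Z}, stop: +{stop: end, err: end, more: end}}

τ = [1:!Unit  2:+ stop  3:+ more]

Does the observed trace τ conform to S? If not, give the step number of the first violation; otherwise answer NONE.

@1 !Unit  ✓  state: +{err: +{data: rec Z.…, err: end, done: rec Z.…}, stop: +{stop: end, err: end, more: end}}
@2 + stop  ✓  state: +{stop: end, err: end, more: end}
@3 + more  ✓  state: end
trace exhausted — no violation

NONE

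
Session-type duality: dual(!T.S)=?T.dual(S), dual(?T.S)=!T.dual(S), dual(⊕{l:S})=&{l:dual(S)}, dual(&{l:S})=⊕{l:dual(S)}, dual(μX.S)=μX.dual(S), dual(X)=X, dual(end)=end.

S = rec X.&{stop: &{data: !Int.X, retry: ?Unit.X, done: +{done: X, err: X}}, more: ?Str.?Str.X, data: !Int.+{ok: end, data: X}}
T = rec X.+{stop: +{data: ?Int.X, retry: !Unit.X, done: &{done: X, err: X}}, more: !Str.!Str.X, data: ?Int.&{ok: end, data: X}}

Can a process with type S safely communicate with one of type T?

rec X | rec X  match (binder kept)
  &{stop,more,data} | +{stop,more,data}  match labels match
    • stop:
      &{data,retry,done} | +{data,retry,done}  match labels match
        • data:
          !Int | ?Int  match
            X | X  match
        • retry:
          ?Unit | !Unit  match
            X | X  match
        • done:
          +{done,err} | &{done,err}  match labels match
            • done:
              X | X  match
            • err:
              X | X  match
    • more:
      ?Str | !Str  match
        ?Str | !Str  match
          X | X  match
    • data:
      !Int | ?Int  match
        +{ok,data} | &{ok,data}  match labels match
          • ok:
            end | end  match
          • data:
            X | X  match

YES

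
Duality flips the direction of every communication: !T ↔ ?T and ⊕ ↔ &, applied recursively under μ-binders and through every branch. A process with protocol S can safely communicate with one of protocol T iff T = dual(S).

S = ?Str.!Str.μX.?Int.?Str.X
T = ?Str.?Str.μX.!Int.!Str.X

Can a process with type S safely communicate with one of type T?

NO

?Str vs ?Str  ✗ same direction on both sides — not dual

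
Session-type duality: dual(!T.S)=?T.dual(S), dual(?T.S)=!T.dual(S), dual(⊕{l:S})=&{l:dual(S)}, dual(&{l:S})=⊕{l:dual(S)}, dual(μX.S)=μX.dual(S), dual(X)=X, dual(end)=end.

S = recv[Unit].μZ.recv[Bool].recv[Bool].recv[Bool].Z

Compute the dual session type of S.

recv[Unit] = send[Unit]
  μZ = μZ  (μ self-dual)
    recv[Bool] = send[Bool]
      recv[Bool] = send[Bool]
        recv[Bool] = send[Bool]
          Z self-dual

send[Unit].μZ.send[Bool].send[Bool].send[Bool].Z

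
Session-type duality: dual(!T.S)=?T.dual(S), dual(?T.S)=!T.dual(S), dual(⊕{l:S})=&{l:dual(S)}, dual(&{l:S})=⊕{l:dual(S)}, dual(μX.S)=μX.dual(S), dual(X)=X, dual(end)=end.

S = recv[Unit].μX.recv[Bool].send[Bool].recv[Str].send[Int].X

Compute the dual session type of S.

send[Unit].μX.send[Bool].recv[Bool].send[Str].recv[Int].X

recv[Unit] ↦ send[Unit]
  μX ↦ μX  (rec unchanged)
    recv[Bool] ↦ send[Bool]
      send[Bool] ↦ recv[Bool]
        recv[Str] ↦ send[Str]
          send[Int] ↦ recv[Int]
            dual(X) = X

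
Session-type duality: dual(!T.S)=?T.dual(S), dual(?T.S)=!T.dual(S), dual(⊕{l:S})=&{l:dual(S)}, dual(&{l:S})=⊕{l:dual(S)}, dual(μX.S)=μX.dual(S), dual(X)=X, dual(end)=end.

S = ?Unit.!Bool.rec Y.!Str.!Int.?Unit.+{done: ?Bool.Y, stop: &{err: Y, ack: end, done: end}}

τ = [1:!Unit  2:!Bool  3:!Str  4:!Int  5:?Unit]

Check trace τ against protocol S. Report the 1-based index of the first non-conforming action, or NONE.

1

@1 got !Unit, protocol expects ?Unit  ✗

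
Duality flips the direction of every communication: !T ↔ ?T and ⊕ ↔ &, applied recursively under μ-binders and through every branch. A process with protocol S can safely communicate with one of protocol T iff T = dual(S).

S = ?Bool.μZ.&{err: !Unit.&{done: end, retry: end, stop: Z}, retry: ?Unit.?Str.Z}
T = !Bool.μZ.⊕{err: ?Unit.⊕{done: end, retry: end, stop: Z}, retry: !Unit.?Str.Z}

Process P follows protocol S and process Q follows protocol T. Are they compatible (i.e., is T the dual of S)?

NO

?Bool ‖ !Bool  ✓
  μZ ‖ μZ  ✓ (binder kept)
    &{err,retry} ‖ ⊕{err,retry}  ✓ labels match
      [err]
        !Unit ‖ ?Unit  ✓
          &{done,retry,stop} ‖ ⊕{done,retry,stop}  ✓ labels match
            [done]
              end ‖ end  ✓
            [retry]
              end ‖ end  ✓
            [stop]
              Z ‖ Z  ✓
      [retry]
        ?Unit ‖ !Unit  ✓
          ?Str ‖ ?Str  ✗ same direction on both sides — not dual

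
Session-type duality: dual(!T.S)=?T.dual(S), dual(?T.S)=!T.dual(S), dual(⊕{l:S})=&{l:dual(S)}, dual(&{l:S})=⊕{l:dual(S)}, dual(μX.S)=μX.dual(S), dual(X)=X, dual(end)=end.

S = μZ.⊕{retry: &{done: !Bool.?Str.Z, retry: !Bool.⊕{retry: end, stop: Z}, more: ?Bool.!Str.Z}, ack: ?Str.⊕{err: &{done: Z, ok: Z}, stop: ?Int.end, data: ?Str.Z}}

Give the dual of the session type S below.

μZ.&{retry: ⊕{done: ?Bool.!Str.Z, retry: ?Bool.&{retry: end, stop: Z}, more: !Bool.?Str.Z}, ack: !Str.&{err: ⊕{done: Z, ok: Z}, stop: !Int.end, data: !Str.Z}}

μZ ↦ μZ  (rec unchanged)
  ⊕{retry,ack} ↦ &{retry,ack}  (internal→external)
    • retry:
      &{done,retry,more} ↦ ⊕{done,retry,more}  (&→⊕)
        • done:
          !Bool ↦ ?Bool
            ?Str ↦ !Str
              Z self-dual
        • retry:
          !Bool ↦ ?Bool
            ⊕{retry,stop} ↦ &{retry,stop}  (internal→external)
              • retry:
                end self-dual
              • stop:
                Z self-dual
        • more:
          ?Bool ↦ !Bool
            !Str ↦ ?Str
              Z self-dual
    • ack:
      ?Str ↦ !Str
        ⊕{err,stop,data} ↦ &{err,stop,data}  (internal→external)
          • err:
            &{done,ok} ↦ ⊕{done,ok}  (&→⊕)
              • done:
                Z self-dual
              • ok:
                Z self-dual
          • stop:
            ?Int ↦ !Int
              end self-dual
          • data:
            ?Str ↦ !Str
              Z self-dual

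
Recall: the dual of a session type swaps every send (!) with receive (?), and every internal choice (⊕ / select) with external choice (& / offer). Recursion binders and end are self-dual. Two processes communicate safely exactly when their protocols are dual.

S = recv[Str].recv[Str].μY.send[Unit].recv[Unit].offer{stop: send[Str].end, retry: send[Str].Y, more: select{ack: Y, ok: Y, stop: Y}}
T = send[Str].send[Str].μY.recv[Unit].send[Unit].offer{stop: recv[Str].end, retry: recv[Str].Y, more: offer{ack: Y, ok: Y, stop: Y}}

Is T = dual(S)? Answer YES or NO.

NO

recv[Str] ‖ send[Str]  ok
  recv[Str] ‖ send[Str]  ok
    μY ‖ μY  ok (μ self-dual)
      send[Unit] ‖ recv[Unit]  ok
        recv[Unit] ‖ send[Unit]  ok
          offer{stop,retry,more} ‖ offer{stop,retry,more}  ✗ choice polarity not flipped — not dual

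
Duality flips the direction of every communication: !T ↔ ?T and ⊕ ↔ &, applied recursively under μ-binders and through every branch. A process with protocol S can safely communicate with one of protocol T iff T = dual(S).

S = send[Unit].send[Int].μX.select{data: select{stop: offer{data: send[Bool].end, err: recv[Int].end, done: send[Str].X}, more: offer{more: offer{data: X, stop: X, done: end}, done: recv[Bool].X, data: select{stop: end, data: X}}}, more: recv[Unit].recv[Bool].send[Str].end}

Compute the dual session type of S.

recv[Unit].recv[Int].μX.offer{data: offer{stop: select{data: recv[Bool].end, err: send[Int].end, done: recv[Str].X}, more: select{more: select{data: X, stop: X, done: end}, done: send[Bool].X, data: offer{stop: end, data: X}}}, more: send[Unit].send[Bool].recv[Str].end}

send[Unit] ↦ recv[Unit]
  send[Int] ↦ recv[Int]
    μX ↦ μX  (rec unchanged)
      select{data,more} ↦ offer{data,more}  (select→offer)
        • data:
          select{stop,more} ↦ offer{stop,more}  (select→offer)
            • stop:
              offer{data,err,done} ↦ select{data,err,done}  (offer→select)
                • data:
                  send[Bool] ↦ recv[Bool]
                    end ↦ end
                • err:
                  recv[Int] ↦ send[Int]
                    end ↦ end
                • done:
                  send[Str] ↦ recv[Str]
                    X ↦ X
            • more:
              offer{more,done,data} ↦ select{more,done,data}  (offer→select)
                • more:
                  offer{data,stop,done} ↦ select{data,stop,done}  (offer→select)
                    • data:
                      X ↦ X
                    • stop:
                      X ↦ X
                    • done:
                      end ↦ end
                • done:
                  recv[Bool] ↦ send[Bool]
                    X ↦ X
                • data:
                  select{stop,data} ↦ offer{stop,data}  (select→offer)
                    • stop:
                      end ↦ end
                    • data:
                      X ↦ X
        • more:
          recv[Unit] ↦ send[Unit]
            recv[Bool] ↦ send[Bool]
              send[Str] ↦ recv[Str]
                end ↦ end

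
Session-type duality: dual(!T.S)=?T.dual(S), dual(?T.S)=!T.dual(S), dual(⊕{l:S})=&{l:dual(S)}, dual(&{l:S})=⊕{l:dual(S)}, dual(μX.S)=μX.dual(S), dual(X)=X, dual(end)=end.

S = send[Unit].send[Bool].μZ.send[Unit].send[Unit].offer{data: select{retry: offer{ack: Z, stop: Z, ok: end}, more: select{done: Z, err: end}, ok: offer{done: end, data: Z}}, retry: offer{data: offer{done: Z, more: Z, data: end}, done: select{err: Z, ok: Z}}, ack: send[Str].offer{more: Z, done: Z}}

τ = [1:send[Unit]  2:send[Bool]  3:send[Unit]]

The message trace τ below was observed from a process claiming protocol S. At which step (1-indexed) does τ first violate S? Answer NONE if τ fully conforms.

@1 send[Unit]  ✓  residual = send[Bool].μZ.…
@2 send[Bool]  ✓  residual = μZ.…
@3 send[Unit]  ✓  residual = send[Unit].offer{data: select{retry: offer{ack: μZ.…, stop: μZ.…, ok: end}, more: select{done: μZ.…, err: end}, ok: offer{done: end, data: μZ.…}}, retry: offer{data: offer{done: μZ.…, more: μZ.…, data: end}, done: select{err: μZ.…, ok: μZ.…}}, ack: send[Str].offer{more: μZ.…, done: μZ.…}}
τ conforms to S (length 3)

NONE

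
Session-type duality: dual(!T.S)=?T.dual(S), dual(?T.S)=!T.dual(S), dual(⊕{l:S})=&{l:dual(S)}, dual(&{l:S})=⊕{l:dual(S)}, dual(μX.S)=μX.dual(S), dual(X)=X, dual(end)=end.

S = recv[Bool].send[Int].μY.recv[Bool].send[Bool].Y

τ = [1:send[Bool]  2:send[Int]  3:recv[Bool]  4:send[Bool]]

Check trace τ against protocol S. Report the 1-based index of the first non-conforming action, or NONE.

[1] got send[Bool], protocol expects recv[Bool]  ✗

1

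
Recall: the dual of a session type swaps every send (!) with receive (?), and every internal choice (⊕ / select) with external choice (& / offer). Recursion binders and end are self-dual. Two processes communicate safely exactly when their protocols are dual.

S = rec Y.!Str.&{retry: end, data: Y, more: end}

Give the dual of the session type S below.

rec Y.?Str.+{retry: end, data: Y, more: end}

rec Y → rec Y  (rec unchanged)
  !Str → ?Str
    &{retry,data,more} → +{retry,data,more}  (&→⊕)
      [retry]
        dual(end) = end
      [data]
        dual(Y) = Y
      [more]
        dual(end) = end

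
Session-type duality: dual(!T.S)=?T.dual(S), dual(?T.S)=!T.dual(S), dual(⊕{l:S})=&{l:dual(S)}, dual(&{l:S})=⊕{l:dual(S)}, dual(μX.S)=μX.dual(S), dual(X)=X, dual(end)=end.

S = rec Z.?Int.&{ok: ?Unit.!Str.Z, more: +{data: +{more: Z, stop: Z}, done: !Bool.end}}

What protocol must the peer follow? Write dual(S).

rec Z ↦ rec Z  (binder kept)
  ?Int ↦ !Int
    &{ok,more} ↦ +{ok,more}  (&→⊕)
      • ok:
        ?Unit ↦ !Unit
          !Str ↦ ?Str
            dual(Z) = Z
      • more:
        +{data,done} ↦ &{data,done}  (⊕→&)
          • data:
            +{more,stop} ↦ &{more,stop}  (⊕→&)
              • more:
                dual(Z) = Z
              • stop:
                dual(Z) = Z
          • done:
            !Bool ↦ ?Bool
              dual(end) = end

rec Z.!Int.+{ok: !Unit.?Str.Z, more: &{data: &{more: Z, stop: Z}, done: ?Bool.end}}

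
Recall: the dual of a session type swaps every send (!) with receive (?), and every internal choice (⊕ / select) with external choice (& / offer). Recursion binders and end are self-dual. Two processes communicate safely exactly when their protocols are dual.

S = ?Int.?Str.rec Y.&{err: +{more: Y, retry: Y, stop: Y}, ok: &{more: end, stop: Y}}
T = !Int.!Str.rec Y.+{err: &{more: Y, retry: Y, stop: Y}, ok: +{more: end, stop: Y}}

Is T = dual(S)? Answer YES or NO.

?Int | !Int  ✓
  ?Str | !Str  ✓
    rec Y | rec Y  ✓ (binder kept)
      &{err,ok} | +{err,ok}  ✓ label sets agree
        [err]
          +{more,retry,stop} | &{more,retry,stop}  ✓ label sets agree
            [more]
              Y | Y  ✓
            [retry]
              Y | Y  ✓
            [stop]
              Y | Y  ✓
        [ok]
          &{more,stop} | +{more,stop}  ✓ label sets agree
            [more]
              end | end  ✓
            [stop]
              Y | Y  ✓

YES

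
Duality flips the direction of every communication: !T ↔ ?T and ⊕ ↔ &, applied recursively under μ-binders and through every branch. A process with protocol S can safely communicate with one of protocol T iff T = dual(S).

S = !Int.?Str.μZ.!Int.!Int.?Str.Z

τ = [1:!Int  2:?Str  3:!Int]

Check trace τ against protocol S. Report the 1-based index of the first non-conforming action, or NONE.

NONE

[1] !Int  ok  now at ?Str.μZ.…
[2] ?Str  ok  now at μZ.…
[3] !Int  ok  now at !Int.?Str.μZ.…
τ conforms to S (length 3)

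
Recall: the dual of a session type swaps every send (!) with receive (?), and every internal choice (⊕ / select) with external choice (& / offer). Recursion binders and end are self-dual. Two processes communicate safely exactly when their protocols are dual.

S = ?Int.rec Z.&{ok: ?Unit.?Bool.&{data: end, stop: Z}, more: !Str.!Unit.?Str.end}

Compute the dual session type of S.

?Int → !Int
  rec Z → rec Z  (rec unchanged)
    &{ok,more} → +{ok,more}  (external→internal)
      case ok:
        ?Unit → !Unit
          ?Bool → !Bool
            &{data,stop} → +{data,stop}  (external→internal)
              case data:
                dual(end) = end
              case stop:
                dual(Z) = Z
      case more:
        !Str → ?Str
          !Unit → ?Unit
            ?Str → !Str
              dual(end) = end

!Int.rec Z.+{ok: !Unit.!Bool.+{data: end, stop: Z}, more: ?Str.?Unit.!Str.end}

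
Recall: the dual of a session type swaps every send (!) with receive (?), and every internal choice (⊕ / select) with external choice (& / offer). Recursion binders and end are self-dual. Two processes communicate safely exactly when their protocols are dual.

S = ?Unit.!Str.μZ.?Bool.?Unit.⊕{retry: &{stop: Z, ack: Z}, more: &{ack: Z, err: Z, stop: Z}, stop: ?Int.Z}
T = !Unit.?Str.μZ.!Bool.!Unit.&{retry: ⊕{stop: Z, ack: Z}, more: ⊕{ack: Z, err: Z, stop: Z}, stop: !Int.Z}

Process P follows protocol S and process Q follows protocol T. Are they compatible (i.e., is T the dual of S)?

YES

?Unit | !Unit  ok
  !Str | ?Str  ok
    μZ | μZ  ok (binder kept)
      ?Bool | !Bool  ok
        ?Unit | !Unit  ok
          ⊕{retry,more,stop} | &{retry,more,stop}  ok labels match
            • retry:
              &{stop,ack} | ⊕{stop,ack}  ok labels match
                • stop:
                  Z | Z  ok
                • ack:
                  Z | Z  ok
            • more:
              &{ack,err,stop} | ⊕{ack,err,stop}  ok labels match
                • ack:
                  Z | Z  ok
                • err:
                  Z | Z  ok
                • stop:
                  Z | Z  ok
            • stop:
              ?Int | !Int  ok
                Z | Z  ok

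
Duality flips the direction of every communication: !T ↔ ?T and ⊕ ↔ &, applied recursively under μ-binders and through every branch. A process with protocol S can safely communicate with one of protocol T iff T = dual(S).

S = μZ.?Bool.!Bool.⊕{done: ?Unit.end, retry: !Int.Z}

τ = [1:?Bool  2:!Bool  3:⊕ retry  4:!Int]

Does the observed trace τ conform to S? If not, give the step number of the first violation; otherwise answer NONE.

[1] ?Bool  ok  state: !Bool.⊕{done: ?Unit.end, retry: !Int.μZ.…}
[2] !Bool  ok  state: ⊕{done: ?Unit.end, retry: !Int.μZ.…}
[3] ⊕ retry  ok  state: !Int.μZ.…
[4] !Int  ok  state: μZ.…
trace exhausted — no violation

NONE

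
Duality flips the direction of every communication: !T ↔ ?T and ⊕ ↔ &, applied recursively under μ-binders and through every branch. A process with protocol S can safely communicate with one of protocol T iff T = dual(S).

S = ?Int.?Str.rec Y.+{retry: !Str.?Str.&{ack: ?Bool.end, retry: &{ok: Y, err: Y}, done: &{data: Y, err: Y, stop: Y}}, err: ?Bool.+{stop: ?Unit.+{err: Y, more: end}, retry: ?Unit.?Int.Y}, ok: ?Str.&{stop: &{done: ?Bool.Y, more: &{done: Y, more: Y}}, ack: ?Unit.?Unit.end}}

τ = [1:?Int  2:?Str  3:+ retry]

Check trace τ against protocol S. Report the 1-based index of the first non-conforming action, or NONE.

NONE

step 1: ?Int  match  now at ?Str.rec Y.…
step 2: ?Str  match  now at rec Y.…
step 3: + retry  match  now at !Str.?Str.&{ack: ?Bool.end, retry: &{ok: rec Y.…, err: rec Y.…}, done: &{data: rec Y.…, err: rec Y.…, stop: rec Y.…}}
trace exhausted — no violation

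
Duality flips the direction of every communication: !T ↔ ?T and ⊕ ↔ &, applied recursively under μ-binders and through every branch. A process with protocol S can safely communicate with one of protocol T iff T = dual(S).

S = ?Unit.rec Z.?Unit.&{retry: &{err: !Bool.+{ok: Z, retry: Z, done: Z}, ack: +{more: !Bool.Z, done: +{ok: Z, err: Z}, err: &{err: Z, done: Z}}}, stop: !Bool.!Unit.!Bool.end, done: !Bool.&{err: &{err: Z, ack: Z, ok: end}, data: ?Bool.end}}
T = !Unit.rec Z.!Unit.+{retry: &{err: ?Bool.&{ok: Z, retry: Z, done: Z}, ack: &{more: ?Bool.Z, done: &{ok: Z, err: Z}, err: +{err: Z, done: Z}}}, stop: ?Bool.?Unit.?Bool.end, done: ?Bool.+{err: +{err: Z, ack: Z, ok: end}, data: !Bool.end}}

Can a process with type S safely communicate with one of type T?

NO

?Unit ‖ !Unit  ok
  rec Z ‖ rec Z  ok (rec unchanged)
    ?Unit ‖ !Unit  ok
      &{retry,stop,done} ‖ +{retry,stop,done}  ok labels match
        • retry:
          &{err,ack} ‖ &{err,ack}  ✗ choice polarity not flipped — not dual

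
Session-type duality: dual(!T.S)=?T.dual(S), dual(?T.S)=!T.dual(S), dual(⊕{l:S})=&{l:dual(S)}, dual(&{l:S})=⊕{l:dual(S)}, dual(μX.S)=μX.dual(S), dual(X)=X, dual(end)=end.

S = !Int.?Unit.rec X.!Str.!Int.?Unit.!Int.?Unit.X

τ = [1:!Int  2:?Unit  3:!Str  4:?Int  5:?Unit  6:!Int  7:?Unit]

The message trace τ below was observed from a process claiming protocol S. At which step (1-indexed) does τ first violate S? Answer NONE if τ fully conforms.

4

@1 !Int  ✓  residual = ?Unit.rec X.…
@2 ?Unit  ✓  residual = rec X.…
@3 !Str  ✓  residual = !Int.?Unit.!Int.?Unit.rec X.…
@4 got ?Int, protocol expects !Int  ✗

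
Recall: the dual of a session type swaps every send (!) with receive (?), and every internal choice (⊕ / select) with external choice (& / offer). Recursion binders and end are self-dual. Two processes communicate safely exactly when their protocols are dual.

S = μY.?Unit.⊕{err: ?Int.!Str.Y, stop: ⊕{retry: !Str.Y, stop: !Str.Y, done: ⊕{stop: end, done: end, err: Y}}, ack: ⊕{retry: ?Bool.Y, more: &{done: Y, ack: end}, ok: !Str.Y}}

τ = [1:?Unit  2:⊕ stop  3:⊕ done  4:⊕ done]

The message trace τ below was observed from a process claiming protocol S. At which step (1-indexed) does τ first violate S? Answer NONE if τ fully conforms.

NONE

step 1: ?Unit  ok  now at ⊕{err: ?Int.!Str.μY.…, stop: ⊕{retry: !Str.μY.…, stop: !Str.μY.…, done: ⊕{stop: end, done: end, err: μY.…}}, ack: ⊕{retry: ?Bool.μY.…, more: &{done: μY.…, ack: end}, ok: !Str.μY.…}}
step 2: ⊕ stop  ok  now at ⊕{retry: !Str.μY.…, stop: !Str.μY.…, done: ⊕{stop: end, done: end, err: μY.…}}
step 3: ⊕ done  ok  now at ⊕{stop: end, done: end, err: μY.…}
step 4: ⊕ done  ok  now at end
τ conforms to S (length 4)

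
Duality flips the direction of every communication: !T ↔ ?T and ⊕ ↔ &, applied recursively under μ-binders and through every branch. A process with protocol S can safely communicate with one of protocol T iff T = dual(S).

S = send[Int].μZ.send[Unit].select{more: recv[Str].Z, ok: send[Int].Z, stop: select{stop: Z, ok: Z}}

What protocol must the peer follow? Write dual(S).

recv[Int].μZ.recv[Unit].offer{more: send[Str].Z, ok: recv[Int].Z, stop: offer{stop: Z, ok: Z}}

send[Int] ↦ recv[Int]
  μZ ↦ μZ  (μ self-dual)
    send[Unit] ↦ recv[Unit]
      select{more,ok,stop} ↦ offer{more,ok,stop}  (internal→external)
        [more]
          recv[Str] ↦ send[Str]
            dual(Z) = Z
        [ok]
          send[Int] ↦ recv[Int]
            dual(Z) = Z
        [stop]
          select{stop,ok} ↦ offer{stop,ok}  (internal→external)
            [stop]
              dual(Z) = Z
            [ok]
              dual(Z) = Z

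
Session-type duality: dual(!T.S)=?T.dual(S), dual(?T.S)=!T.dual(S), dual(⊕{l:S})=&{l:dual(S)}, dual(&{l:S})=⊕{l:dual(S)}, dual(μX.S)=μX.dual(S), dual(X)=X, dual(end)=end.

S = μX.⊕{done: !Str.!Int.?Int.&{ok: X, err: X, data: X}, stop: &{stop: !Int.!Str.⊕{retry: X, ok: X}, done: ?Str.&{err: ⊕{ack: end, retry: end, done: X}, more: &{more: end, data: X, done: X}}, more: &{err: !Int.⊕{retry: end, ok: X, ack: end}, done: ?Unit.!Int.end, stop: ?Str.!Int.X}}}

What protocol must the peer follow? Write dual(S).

μX = μX  (binder kept)
  ⊕{done,stop} = &{done,stop}  (internal→external)
    case done:
      !Str = ?Str
        !Int = ?Int
          ?Int = !Int
            &{ok,err,data} = ⊕{ok,err,data}  (external→internal)
              case ok:
                dual(X) = X
              case err:
                dual(X) = X
              case data:
                dual(X) = X
    case stop:
      &{stop,done,more} = ⊕{stop,done,more}  (external→internal)
        case stop:
          !Int = ?Int
            !Str = ?Str
              ⊕{retry,ok} = &{retry,ok}  (internal→external)
                case retry:
                  dual(X) = X
                case ok:
                  dual(X) = X
        case done:
          ?Str = !Str
            &{err,more} = ⊕{err,more}  (external→internal)
              case err:
                ⊕{ack,retry,done} = &{ack,retry,done}  (internal→external)
                  case ack:
                    dual(end) = end
                  case retry:
                    dual(end) = end
                  case done:
                    dual(X) = X
              case more:
                &{more,data,done} = ⊕{more,data,done}  (external→internal)
                  case more:
                    dual(end) = end
                  case data:
                    dual(X) = X
                  case done:
                    dual(X) = X
        case more:
          &{err,done,stop} = ⊕{err,done,stop}  (external→internal)
            case err:
              !Int = ?Int
                ⊕{retry,ok,ack} = &{retry,ok,ack}  (internal→external)
                  case retry:
                    dual(end) = end
                  case ok:
                    dual(X) = X
                  case ack:
                    dual(end) = end
            case done:
              ?Unit = !Unit
                !Int = ?Int
                  dual(end) = end
            case stop:
              ?Str = !Str
                !Int = ?Int
                  dual(X) = X

μX.&{done: ?Str.?Int.!Int.⊕{ok: X, err: X, data: X}, stop: ⊕{stop: ?Int.?Str.&{retry: X, ok: X}, done: !Str.⊕{err: &{ack: end, retry: end, done: X}, more: ⊕{more: end, data: X, done: X}}, more: ⊕{err: ?Int.&{retry: end, ok: X, ack: end}, done: !Unit.?Int.end, stop: !Str.?Int.X}}}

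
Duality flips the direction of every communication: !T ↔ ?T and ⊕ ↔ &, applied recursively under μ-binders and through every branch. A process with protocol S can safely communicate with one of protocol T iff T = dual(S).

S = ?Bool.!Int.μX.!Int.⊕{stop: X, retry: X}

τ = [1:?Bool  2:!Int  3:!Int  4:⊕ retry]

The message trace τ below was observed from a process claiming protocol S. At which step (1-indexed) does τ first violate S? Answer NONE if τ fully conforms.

NONE

[1] ?Bool  ok  state: !Int.μX.…
[2] !Int  ok  state: μX.…
[3] !Int  ok  state: ⊕{stop: μX.…, retry: μX.…}
[4] ⊕ retry  ok  state: μX.…
τ conforms to S (length 4)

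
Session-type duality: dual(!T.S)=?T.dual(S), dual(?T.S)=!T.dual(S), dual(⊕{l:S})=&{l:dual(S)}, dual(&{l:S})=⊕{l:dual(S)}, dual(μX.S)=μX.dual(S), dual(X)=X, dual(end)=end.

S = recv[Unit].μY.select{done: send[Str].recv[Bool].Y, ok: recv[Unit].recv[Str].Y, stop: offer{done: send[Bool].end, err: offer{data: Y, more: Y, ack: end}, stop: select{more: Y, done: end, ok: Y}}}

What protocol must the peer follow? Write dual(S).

recv[Unit] ↦ send[Unit]
  μY ↦ μY  (binder kept)
    select{done,ok,stop} ↦ offer{done,ok,stop}  (internal→external)
      [done]
        send[Str] ↦ recv[Str]
          recv[Bool] ↦ send[Bool]
            Y ↦ Y
      [ok]
        recv[Unit] ↦ send[Unit]
          recv[Str] ↦ send[Str]
            Y ↦ Y
      [stop]
        offer{done,err,stop} ↦ select{done,err,stop}  (&→⊕)
          [done]
            send[Bool] ↦ recv[Bool]
              end ↦ end
          [err]
            offer{data,more,ack} ↦ select{data,more,ack}  (&→⊕)
              [data]
                Y ↦ Y
              [more]
                Y ↦ Y
              [ack]
                end ↦ end
          [stop]
            select{more,done,ok} ↦ offer{more,done,ok}  (internal→external)
              [more]
                Y ↦ Y
              [done]
                end ↦ end
              [ok]
                Y ↦ Y

send[Unit].μY.offer{done: recv[Str].send[Bool].Y, ok: send[Unit].send[Str].Y, stop: select{done: recv[Bool].end, err: select{data: Y, more: Y, ack: end}, stop: offer{more: Y, done: end, ok: Y}}}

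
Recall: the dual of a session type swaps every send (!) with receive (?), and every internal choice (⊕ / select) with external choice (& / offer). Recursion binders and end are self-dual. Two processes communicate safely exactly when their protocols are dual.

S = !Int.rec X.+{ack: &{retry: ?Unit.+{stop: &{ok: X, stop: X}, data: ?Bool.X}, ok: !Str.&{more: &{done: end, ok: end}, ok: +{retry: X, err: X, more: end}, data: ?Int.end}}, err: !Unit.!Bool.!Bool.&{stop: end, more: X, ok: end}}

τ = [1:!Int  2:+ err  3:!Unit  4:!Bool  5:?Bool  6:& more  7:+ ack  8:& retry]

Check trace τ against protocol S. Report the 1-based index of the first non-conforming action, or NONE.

step 1: !Int  ok  now at rec X.…
step 2: + err  ok  now at !Unit.!Bool.!Bool.&{stop: end, more: rec X.…, ok: end}
step 3: !Unit  ok  now at !Bool.!Bool.&{stop: end, more: rec X.…, ok: end}
step 4: !Bool  ok  now at !Bool.&{stop: end, more: rec X.…, ok: end}
step 5: got ?Bool, protocol expects !Bool  ✗

5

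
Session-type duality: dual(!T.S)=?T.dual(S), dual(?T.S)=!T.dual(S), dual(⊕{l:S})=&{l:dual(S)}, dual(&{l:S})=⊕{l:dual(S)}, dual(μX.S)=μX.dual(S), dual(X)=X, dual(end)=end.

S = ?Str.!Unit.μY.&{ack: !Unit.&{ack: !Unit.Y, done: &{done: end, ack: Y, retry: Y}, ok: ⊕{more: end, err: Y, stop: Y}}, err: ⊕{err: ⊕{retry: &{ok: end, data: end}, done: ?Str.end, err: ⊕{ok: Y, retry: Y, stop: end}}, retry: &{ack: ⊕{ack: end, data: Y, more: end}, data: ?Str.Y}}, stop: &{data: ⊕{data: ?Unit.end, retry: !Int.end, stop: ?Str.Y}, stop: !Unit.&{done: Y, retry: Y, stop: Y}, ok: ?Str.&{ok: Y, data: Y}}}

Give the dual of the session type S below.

!Str.?Unit.μY.⊕{ack: ?Unit.⊕{ack: ?Unit.Y, done: ⊕{done: end, ack: Y, retry: Y}, ok: &{more: end, err: Y, stop: Y}}, err: &{err: &{retry: ⊕{ok: end, data: end}, done: !Str.end, err: &{ok: Y, retry: Y, stop: end}}, retry: ⊕{ack: &{ack: end, data: Y, more: end}, data: !Str.Y}}, stop: ⊕{data: &{data: !Unit.end, retry: ?Int.end, stop: !Str.Y}, stop: ?Unit.⊕{done: Y, retry: Y, stop: Y}, ok: !Str.⊕{ok: Y, data: Y}}}

?Str ↦ !Str
  !Unit ↦ ?Unit
    μY ↦ μY  (μ self-dual)
      &{ack,err,stop} ↦ ⊕{ack,err,stop}  (offer→select)
        • ack:
          !Unit ↦ ?Unit
            &{ack,done,ok} ↦ ⊕{ack,done,ok}  (offer→select)
              • ack:
                !Unit ↦ ?Unit
                  dual(Y) = Y
              • done:
                &{done,ack,retry} ↦ ⊕{done,ack,retry}  (offer→select)
                  • done:
                    dual(end) = end
                  • ack:
                    dual(Y) = Y
                  • retry:
                    dual(Y) = Y
              • ok:
                ⊕{more,err,stop} ↦ &{more,err,stop}  (select→offer)
                  • more:
                    dual(end) = end
                  • err:
                    dual(Y) = Y
                  • stop:
                    dual(Y) = Y
        • err:
          ⊕{err,retry} ↦ &{err,retry}  (select→offer)
            • err:
              ⊕{retry,done,err} ↦ &{retry,done,err}  (select→offer)
                • retry:
                  &{ok,data} ↦ ⊕{ok,data}  (offer→select)
                    • ok:
                      dual(end) = end
                    • data:
                      dual(end) = end
                • done:
                  ?Str ↦ !Str
                    dual(end) = end
                • err:
                  ⊕{ok,retry,stop} ↦ &{ok,retry,stop}  (select→offer)
                    • ok:
                      dual(Y) = Y
                    • retry:
                      dual(Y) = Y
                    • stop:
                      dual(end) = end
            • retry:
              &{ack,data} ↦ ⊕{ack,data}  (offer→select)
                • ack:
                  ⊕{ack,data,more} ↦ &{ack,data,more}  (select→offer)
                    • ack:
                      dual(end) = end
                    • data:
                      dual(Y) = Y
                    • more:
                      dual(end) = end
                • data:
                  ?Str ↦ !Str
                    dual(Y) = Y
        • stop:
          &{data,stop,ok} ↦ ⊕{data,stop,ok}  (offer→select)
            • data:
              ⊕{data,retry,stop} ↦ &{data,retry,stop}  (select→offer)
                • data:
                  ?Unit ↦ !Unit
                    dual(end) = end
                • retry:
                  !Int ↦ ?Int
                    dual(end) = end
                • stop:
                  ?Str ↦ !Str
                    dual(Y) = Y
            • stop:
              !Unit ↦ ?Unit
                &{done,retry,stop} ↦ ⊕{done,retry,stop}  (offer→select)
                  • done:
                    dual(Y) = Y
                  • retry:
                    dual(Y) = Y
                  • stop:
                    dual(Y) = Y
            • ok:
              ?Str ↦ !Str
                &{ok,data} ↦ ⊕{ok,data}  (offer→select)
                  • ok:
                    dual(Y) = Y
                  • data:
                    dual(Y) = Y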